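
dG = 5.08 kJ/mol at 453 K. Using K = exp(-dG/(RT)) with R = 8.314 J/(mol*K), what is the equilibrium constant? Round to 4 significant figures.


dG is in kJ/mol; multiply by 1000 to match R in J/(mol*K).
RT = 8.314 * 453 = 3766.242 J/mol
exponent = -dG*1000 / (RT) = -(5.08*1000) / 3766.242 = -1.34882464
K = exp(-1.34882464)
K = 0.25954514, rounded to 4 significant figures:

0.2595


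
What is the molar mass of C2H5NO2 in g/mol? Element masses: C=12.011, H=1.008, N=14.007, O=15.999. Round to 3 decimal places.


M = sum(count * atomic_mass) over atoms.
M = 2*12.011 + 5*1.008 + 1*14.007 + 2*15.999
M = 24.022 + 5.04 + 14.007 + 31.998
M = 75.067 g/mol, rounded to 3 dp:

75.067 g/mol


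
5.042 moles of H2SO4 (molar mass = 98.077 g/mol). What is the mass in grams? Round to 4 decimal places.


mass = n * M
mass = 5.042 * 98.077
mass = 494.504234 g, rounded to 4 dp:

494.5042 g


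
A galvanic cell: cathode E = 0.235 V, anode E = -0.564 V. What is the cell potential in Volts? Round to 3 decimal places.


Standard cell potential: E_cell = E_cathode - E_anode.
E_cell = 0.235 - (-0.564)
E_cell = 0.799 V, rounded to 3 dp:

0.799 V


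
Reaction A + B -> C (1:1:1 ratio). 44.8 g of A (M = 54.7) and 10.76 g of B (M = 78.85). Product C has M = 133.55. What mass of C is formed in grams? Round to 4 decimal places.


Find moles of each reactant; the smaller value is the limiting reagent in a 1:1:1 reaction, so moles_C equals moles of the limiter.
n_A = mass_A / M_A = 44.8 / 54.7 = 0.819013 mol
n_B = mass_B / M_B = 10.76 / 78.85 = 0.136462 mol
Limiting reagent: B (smaller), n_limiting = 0.136462 mol
mass_C = n_limiting * M_C = 0.136462 * 133.55
mass_C = 18.2245001 g, rounded to 4 dp:

18.2245 g


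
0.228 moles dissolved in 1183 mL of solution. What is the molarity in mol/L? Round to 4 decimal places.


Convert volume to liters: V_L = V_mL / 1000.
V_L = 1183 / 1000 = 1.183 L
M = n / V_L = 0.228 / 1.183
M = 0.19273035 mol/L, rounded to 4 dp:

0.1927 mol/L


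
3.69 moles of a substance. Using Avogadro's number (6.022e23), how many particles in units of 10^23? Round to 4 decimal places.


N = n * NA, then divide by 1e23 for the requested units.
N / 1e23 = n * 6.022
N / 1e23 = 3.69 * 6.022
N / 1e23 = 22.22118, rounded to 4 dp:

22.2212


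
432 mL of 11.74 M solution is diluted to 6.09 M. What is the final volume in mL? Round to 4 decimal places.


Dilution: M1*V1 = M2*V2, solve for V2.
V2 = M1*V1 / M2
V2 = 11.74 * 432 / 6.09
V2 = 5071.68 / 6.09
V2 = 832.78817734 mL, rounded to 4 dp:

832.7882 mL


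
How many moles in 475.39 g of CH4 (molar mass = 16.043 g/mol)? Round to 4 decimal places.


n = mass / M
n = 475.39 / 16.043
n = 29.63223836 mol, rounded to 4 dp:

29.6322 mol


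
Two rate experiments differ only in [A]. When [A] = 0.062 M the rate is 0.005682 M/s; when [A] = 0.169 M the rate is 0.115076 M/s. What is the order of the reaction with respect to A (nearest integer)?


Rate is proportional to [A]^n, so rate2/rate1 = ([A]2/[A]1)^n. Take logs to solve for n.
rate2/rate1 = 0.115076 / 0.005682 = 20.2527
[A]2/[A]1 = 0.169 / 0.062 = 2.7258
n = ln(20.2527) / ln(2.7258) = 3.0
Nearest integer order:

3


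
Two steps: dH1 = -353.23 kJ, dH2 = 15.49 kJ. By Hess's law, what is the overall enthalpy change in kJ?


Hess's law: enthalpy is a state function, so add the step enthalpies.
dH_total = dH1 + dH2 = -353.23 + (15.49)
dH_total = -337.74 kJ:

-337.74 kJ


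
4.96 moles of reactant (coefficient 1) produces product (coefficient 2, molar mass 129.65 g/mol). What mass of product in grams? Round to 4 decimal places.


Use the coefficient ratio to convert reactant moles to product moles, then multiply by the product's molar mass.
moles_P = moles_R * (coeff_P / coeff_R) = 4.96 * (2/1) = 9.92
mass_P = moles_P * M_P = 9.92 * 129.65
mass_P = 1286.128 g, rounded to 4 dp:

1286.1280 g


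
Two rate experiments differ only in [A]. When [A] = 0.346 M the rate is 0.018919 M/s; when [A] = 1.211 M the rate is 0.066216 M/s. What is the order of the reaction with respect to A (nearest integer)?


Rate is proportional to [A]^n, so rate2/rate1 = ([A]2/[A]1)^n. Take logs to solve for n.
rate2/rate1 = 0.066216 / 0.018919 = 3.5
[A]2/[A]1 = 1.211 / 0.346 = 3.5
n = ln(3.5) / ln(3.5) = 1.0
Nearest integer order:

1


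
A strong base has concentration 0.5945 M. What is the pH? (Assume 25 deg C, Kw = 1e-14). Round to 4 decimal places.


A strong base dissociates completely, so [OH-] equals the given concentration.
pOH = -log10([OH-]) = -log10(0.5945) = 0.225848
pH = 14 - pOH = 14 - 0.225848
pH = 13.774152, rounded to 4 dp:

13.7742


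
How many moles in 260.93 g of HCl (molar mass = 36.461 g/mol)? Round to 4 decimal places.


n = mass / M
n = 260.93 / 36.461
n = 7.1564137 mol, rounded to 4 dp:

7.1564 mol


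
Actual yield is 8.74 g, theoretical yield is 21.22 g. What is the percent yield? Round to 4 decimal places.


% yield = 100 * actual / theoretical
% yield = 100 * 8.74 / 21.22
% yield = 41.18755891 %, rounded to 4 dp:

41.1876 %


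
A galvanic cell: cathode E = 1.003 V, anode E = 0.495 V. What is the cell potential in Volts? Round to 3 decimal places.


Standard cell potential: E_cell = E_cathode - E_anode.
E_cell = 1.003 - (0.495)
E_cell = 0.508 V, rounded to 3 dp:

0.508 V


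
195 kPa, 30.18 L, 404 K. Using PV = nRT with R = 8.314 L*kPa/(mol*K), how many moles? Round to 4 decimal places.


PV = nRT, solve for n = PV / (RT).
PV = 195 * 30.18 = 5885.1
RT = 8.314 * 404 = 3358.856
n = 5885.1 / 3358.856
n = 1.75211441 mol, rounded to 4 dp:

1.7521 mol


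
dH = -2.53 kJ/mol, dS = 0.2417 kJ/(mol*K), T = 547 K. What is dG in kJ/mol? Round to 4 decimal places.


Gibbs: dG = dH - T*dS (consistent units, dS already in kJ/(mol*K)).
T*dS = 547 * 0.2417 = 132.2099
dG = -2.53 - (132.2099)
dG = -134.7399 kJ/mol, rounded to 4 dp:

-134.7399 kJ/mol


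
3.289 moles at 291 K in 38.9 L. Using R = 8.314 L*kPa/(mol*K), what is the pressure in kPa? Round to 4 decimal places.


PV = nRT, solve for P = nRT / V.
nRT = 3.289 * 8.314 * 291 = 7957.3211
P = 7957.3211 / 38.9
P = 204.55838303 kPa, rounded to 4 dp:

204.5584 kPa


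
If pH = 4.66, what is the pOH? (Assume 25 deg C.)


At 25 deg C, pH + pOH = 14.
pOH = 14 - pH = 14 - 4.66
pOH = 9.34:

9.34


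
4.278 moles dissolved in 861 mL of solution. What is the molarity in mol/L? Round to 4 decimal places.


Convert volume to liters: V_L = V_mL / 1000.
V_L = 861 / 1000 = 0.861 L
M = n / V_L = 4.278 / 0.861
M = 4.96864111 mol/L, rounded to 4 dp:

4.9686 mol/L


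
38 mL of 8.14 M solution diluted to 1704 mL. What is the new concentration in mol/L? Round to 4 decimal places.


Dilution: M1*V1 = M2*V2, solve for M2.
M2 = M1*V1 / V2
M2 = 8.14 * 38 / 1704
M2 = 309.32 / 1704
M2 = 0.18152582 mol/L, rounded to 4 dp:

0.1815 mol/L


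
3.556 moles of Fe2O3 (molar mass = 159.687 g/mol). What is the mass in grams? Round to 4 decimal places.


mass = n * M
mass = 3.556 * 159.687
mass = 567.846972 g, rounded to 4 dp:

567.8470 g


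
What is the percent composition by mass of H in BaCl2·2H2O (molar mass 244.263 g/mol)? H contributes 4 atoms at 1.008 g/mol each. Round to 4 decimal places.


pct = 100 * (n_elem * M_elem) / M_total
mass_contribution = 4 * 1.008 = 4.032 g/mol
pct = 100 * 4.032 / 244.263
pct = 1.6506798 %, rounded to 4 dp:

1.6507 %


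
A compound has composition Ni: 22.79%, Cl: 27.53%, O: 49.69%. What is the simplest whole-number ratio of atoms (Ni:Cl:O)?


Assume 100 g of compound, divide each mass% by atomic mass to get moles, then normalize by the smallest to get a raw atom ratio.
Moles per 100 g: Ni: 22.79/58.693 = 0.3883, Cl: 27.53/35.453 = 0.7765, O: 49.69/15.999 = 3.1058
Raw ratio (divide by min = 0.3883): Ni: 1.0, Cl: 2.0, O: 7.999
Multiply by 1 to clear fractions: Ni: 1.0 ~= 1, Cl: 2.0 ~= 2, O: 7.999 ~= 8
Reduce by GCD to get the simplest whole-number ratio:

1:2:8


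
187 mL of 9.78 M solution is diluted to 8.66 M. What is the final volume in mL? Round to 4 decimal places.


Dilution: M1*V1 = M2*V2, solve for V2.
V2 = M1*V1 / M2
V2 = 9.78 * 187 / 8.66
V2 = 1828.86 / 8.66
V2 = 211.18475751 mL, rounded to 4 dp:

211.1848 mL


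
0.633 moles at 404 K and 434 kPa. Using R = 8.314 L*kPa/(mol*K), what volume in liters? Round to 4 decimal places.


PV = nRT, solve for V = nRT / P.
nRT = 0.633 * 8.314 * 404 = 2126.1558
V = 2126.1558 / 434
V = 4.8989765 L, rounded to 4 dp:

4.8990 L


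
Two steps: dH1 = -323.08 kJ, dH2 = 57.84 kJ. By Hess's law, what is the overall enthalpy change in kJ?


Hess's law: enthalpy is a state function, so add the step enthalpies.
dH_total = dH1 + dH2 = -323.08 + (57.84)
dH_total = -265.24 kJ:

-265.24 kJ


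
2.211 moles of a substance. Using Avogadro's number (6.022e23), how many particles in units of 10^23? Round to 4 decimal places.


N = n * NA, then divide by 1e23 for the requested units.
N / 1e23 = n * 6.022
N / 1e23 = 2.211 * 6.022
N / 1e23 = 13.314642, rounded to 4 dp:

13.3146


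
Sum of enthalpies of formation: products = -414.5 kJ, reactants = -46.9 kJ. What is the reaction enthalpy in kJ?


dH_rxn = sum(dH_f products) - sum(dH_f reactants)
dH_rxn = -414.5 - (-46.9)
dH_rxn = -367.6 kJ:

-367.60 kJ


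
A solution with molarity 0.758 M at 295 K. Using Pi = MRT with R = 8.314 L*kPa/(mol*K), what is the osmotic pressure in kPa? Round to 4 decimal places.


Osmotic pressure (van't Hoff): Pi = M*R*T.
RT = 8.314 * 295 = 2452.63
Pi = 0.758 * 2452.63
Pi = 1859.09354 kPa, rounded to 4 dp:

1859.0935 kPa


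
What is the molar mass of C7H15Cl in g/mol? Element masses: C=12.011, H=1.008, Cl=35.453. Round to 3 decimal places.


M = sum(count * atomic_mass) over atoms.
M = 7*12.011 + 15*1.008 + 1*35.453
M = 84.077 + 15.12 + 35.453
M = 134.65 g/mol, rounded to 3 dp:

134.650 g/mol


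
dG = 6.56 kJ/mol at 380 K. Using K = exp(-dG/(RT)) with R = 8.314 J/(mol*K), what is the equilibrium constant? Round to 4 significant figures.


dG is in kJ/mol; multiply by 1000 to match R in J/(mol*K).
RT = 8.314 * 380 = 3159.32 J/mol
exponent = -dG*1000 / (RT) = -(6.56*1000) / 3159.32 = -2.07639619
K = exp(-2.07639619)
K = 0.12538125, rounded to 4 significant figures:

0.1254


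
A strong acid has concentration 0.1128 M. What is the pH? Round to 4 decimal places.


A strong acid dissociates completely, so [H+] equals the given concentration.
pH = -log10([H+]) = -log10(0.1128)
pH = 0.9476909, rounded to 4 dp:

0.9477


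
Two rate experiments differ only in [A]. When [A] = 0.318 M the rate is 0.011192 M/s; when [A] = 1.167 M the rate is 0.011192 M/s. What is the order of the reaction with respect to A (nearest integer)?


Rate is proportional to [A]^n, so rate2/rate1 = ([A]2/[A]1)^n. Take logs to solve for n.
rate2/rate1 = 0.011192 / 0.011192 = 1.0
[A]2/[A]1 = 1.167 / 0.318 = 3.6698
n = ln(1.0) / ln(3.6698) = 0.0
Nearest integer order:

0


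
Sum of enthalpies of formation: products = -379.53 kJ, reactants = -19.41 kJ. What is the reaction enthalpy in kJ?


dH_rxn = sum(dH_f products) - sum(dH_f reactants)
dH_rxn = -379.53 - (-19.41)
dH_rxn = -360.12 kJ:

-360.12 kJ


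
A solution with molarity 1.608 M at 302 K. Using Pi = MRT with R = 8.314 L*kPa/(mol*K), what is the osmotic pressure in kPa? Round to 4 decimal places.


Osmotic pressure (van't Hoff): Pi = M*R*T.
RT = 8.314 * 302 = 2510.828
Pi = 1.608 * 2510.828
Pi = 4037.411424 kPa, rounded to 4 dp:

4037.4114 kPa


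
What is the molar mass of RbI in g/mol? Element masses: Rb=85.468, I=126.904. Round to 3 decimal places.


M = sum(count * atomic_mass) over atoms.
M = 1*85.468 + 1*126.904
M = 85.468 + 126.904
M = 212.372 g/mol, rounded to 3 dp:

212.372 g/mol


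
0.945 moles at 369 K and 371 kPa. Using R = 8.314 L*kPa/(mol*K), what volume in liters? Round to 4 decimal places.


PV = nRT, solve for V = nRT / P.
nRT = 0.945 * 8.314 * 369 = 2899.1334
V = 2899.1334 / 371
V = 7.81437574 L, rounded to 4 dp:

7.8144 L


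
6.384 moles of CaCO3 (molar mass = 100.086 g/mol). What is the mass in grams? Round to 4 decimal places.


mass = n * M
mass = 6.384 * 100.086
mass = 638.949024 g, rounded to 4 dp:

638.9490 g


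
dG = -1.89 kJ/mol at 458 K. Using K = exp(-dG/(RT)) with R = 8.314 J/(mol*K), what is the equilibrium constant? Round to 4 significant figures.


dG is in kJ/mol; multiply by 1000 to match R in J/(mol*K).
RT = 8.314 * 458 = 3807.812 J/mol
exponent = -dG*1000 / (RT) = -(-1.89*1000) / 3807.812 = 0.49634803
K = exp(0.49634803)
K = 1.6427112, rounded to 4 significant figures:

1.643


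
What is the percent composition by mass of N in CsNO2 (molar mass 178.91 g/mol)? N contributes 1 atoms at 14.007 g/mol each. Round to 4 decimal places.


pct = 100 * (n_elem * M_elem) / M_total
mass_contribution = 1 * 14.007 = 14.007 g/mol
pct = 100 * 14.007 / 178.91
pct = 7.82907607 %, rounded to 4 dp:

7.8291 %


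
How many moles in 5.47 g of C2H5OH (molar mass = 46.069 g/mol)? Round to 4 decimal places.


n = mass / M
n = 5.47 / 46.069
n = 0.11873494 mol, rounded to 4 dp:

0.1187 mol


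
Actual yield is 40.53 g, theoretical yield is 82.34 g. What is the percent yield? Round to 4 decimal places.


% yield = 100 * actual / theoretical
% yield = 100 * 40.53 / 82.34
% yield = 49.222735 %, rounded to 4 dp:

49.2227 %


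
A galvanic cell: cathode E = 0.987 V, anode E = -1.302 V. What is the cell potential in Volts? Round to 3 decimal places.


Standard cell potential: E_cell = E_cathode - E_anode.
E_cell = 0.987 - (-1.302)
E_cell = 2.289 V, rounded to 3 dp:

2.289 V


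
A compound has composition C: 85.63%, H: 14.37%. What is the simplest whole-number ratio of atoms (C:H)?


Assume 100 g of compound, divide each mass% by atomic mass to get moles, then normalize by the smallest to get a raw atom ratio.
Moles per 100 g: C: 85.63/12.011 = 7.1293, H: 14.37/1.008 = 14.256
Raw ratio (divide by min = 7.1293): C: 1.0, H: 2.0
Multiply by 1 to clear fractions: C: 1.0 ~= 1, H: 2.0 ~= 2
Reduce by GCD to get the simplest whole-number ratio:

1:2


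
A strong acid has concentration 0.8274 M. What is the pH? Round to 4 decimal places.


A strong acid dissociates completely, so [H+] equals the given concentration.
pH = -log10([H+]) = -log10(0.8274)
pH = 0.08228448, rounded to 4 dp:

0.0823


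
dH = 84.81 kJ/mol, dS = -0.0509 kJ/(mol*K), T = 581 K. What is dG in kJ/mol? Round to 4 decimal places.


Gibbs: dG = dH - T*dS (consistent units, dS already in kJ/(mol*K)).
T*dS = 581 * -0.0509 = -29.5729
dG = 84.81 - (-29.5729)
dG = 114.3829 kJ/mol, rounded to 4 dp:

114.3829 kJ/mol


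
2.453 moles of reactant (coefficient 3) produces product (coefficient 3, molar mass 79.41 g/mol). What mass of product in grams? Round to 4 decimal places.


Use the coefficient ratio to convert reactant moles to product moles, then multiply by the product's molar mass.
moles_P = moles_R * (coeff_P / coeff_R) = 2.453 * (3/3) = 2.453
mass_P = moles_P * M_P = 2.453 * 79.41
mass_P = 194.79273 g, rounded to 4 dp:

194.7927 g


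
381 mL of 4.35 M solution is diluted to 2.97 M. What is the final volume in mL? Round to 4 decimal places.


Dilution: M1*V1 = M2*V2, solve for V2.
V2 = M1*V1 / M2
V2 = 4.35 * 381 / 2.97
V2 = 1657.35 / 2.97
V2 = 558.03030303 mL, rounded to 4 dp:

558.0303 mL


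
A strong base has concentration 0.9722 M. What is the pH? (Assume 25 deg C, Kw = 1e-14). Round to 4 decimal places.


A strong base dissociates completely, so [OH-] equals the given concentration.
pOH = -log10([OH-]) = -log10(0.9722) = 0.012244
pH = 14 - pOH = 14 - 0.012244
pH = 13.987756, rounded to 4 dp:

13.9878


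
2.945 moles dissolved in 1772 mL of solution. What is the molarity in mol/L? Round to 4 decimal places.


Convert volume to liters: V_L = V_mL / 1000.
V_L = 1772 / 1000 = 1.772 L
M = n / V_L = 2.945 / 1.772
M = 1.66196388 mol/L, rounded to 4 dp:

1.6620 mol/L


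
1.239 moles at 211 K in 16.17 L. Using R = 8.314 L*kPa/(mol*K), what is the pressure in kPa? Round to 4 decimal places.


PV = nRT, solve for P = nRT / V.
nRT = 1.239 * 8.314 * 211 = 2173.5207
P = 2173.5207 / 16.17
P = 134.41686456 kPa, rounded to 4 dp:

134.4169 kPa


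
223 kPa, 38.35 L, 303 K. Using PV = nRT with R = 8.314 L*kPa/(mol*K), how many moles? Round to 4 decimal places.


PV = nRT, solve for n = PV / (RT).
PV = 223 * 38.35 = 8552.05
RT = 8.314 * 303 = 2519.142
n = 8552.05 / 2519.142
n = 3.39482649 mol, rounded to 4 dp:

3.3948 mol


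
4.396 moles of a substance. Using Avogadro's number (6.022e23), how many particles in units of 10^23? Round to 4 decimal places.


N = n * NA, then divide by 1e23 for the requested units.
N / 1e23 = n * 6.022
N / 1e23 = 4.396 * 6.022
N / 1e23 = 26.472712, rounded to 4 dp:

26.4727


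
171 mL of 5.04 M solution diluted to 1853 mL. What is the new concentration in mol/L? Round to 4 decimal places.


Dilution: M1*V1 = M2*V2, solve for M2.
M2 = M1*V1 / V2
M2 = 5.04 * 171 / 1853
M2 = 861.84 / 1853
M2 = 0.46510523 mol/L, rounded to 4 dp:

0.4651 mol/L


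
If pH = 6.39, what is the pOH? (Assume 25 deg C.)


At 25 deg C, pH + pOH = 14.
pOH = 14 - pH = 14 - 6.39
pOH = 7.61:

7.61


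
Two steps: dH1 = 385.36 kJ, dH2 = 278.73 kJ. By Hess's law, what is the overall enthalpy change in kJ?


Hess's law: enthalpy is a state function, so add the step enthalpies.
dH_total = dH1 + dH2 = 385.36 + (278.73)
dH_total = 664.09 kJ:

664.09 kJ


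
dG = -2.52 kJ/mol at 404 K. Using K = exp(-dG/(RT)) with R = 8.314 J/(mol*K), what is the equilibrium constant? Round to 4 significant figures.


dG is in kJ/mol; multiply by 1000 to match R in J/(mol*K).
RT = 8.314 * 404 = 3358.856 J/mol
exponent = -dG*1000 / (RT) = -(-2.52*1000) / 3358.856 = 0.75025544
K = exp(0.75025544)
K = 2.1175409, rounded to 4 significant figures:

2.118


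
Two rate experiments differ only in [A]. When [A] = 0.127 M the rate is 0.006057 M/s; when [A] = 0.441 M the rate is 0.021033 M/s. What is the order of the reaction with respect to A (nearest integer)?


Rate is proportional to [A]^n, so rate2/rate1 = ([A]2/[A]1)^n. Take logs to solve for n.
rate2/rate1 = 0.021033 / 0.006057 = 3.4725
[A]2/[A]1 = 0.441 / 0.127 = 3.4724
n = ln(3.4725) / ln(3.4724) = 1.0
Nearest integer order:

1


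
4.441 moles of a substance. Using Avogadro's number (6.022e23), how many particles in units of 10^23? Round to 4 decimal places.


N = n * NA, then divide by 1e23 for the requested units.
N / 1e23 = n * 6.022
N / 1e23 = 4.441 * 6.022
N / 1e23 = 26.743702, rounded to 4 dp:

26.7437


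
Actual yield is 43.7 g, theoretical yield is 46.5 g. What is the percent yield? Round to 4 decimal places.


% yield = 100 * actual / theoretical
% yield = 100 * 43.7 / 46.5
% yield = 93.97849462 %, rounded to 4 dp:

93.9785 %


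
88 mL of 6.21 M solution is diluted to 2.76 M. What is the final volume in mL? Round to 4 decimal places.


Dilution: M1*V1 = M2*V2, solve for V2.
V2 = M1*V1 / M2
V2 = 6.21 * 88 / 2.76
V2 = 546.48 / 2.76
V2 = 198.0 mL, rounded to 4 dp:

198.0000 mL


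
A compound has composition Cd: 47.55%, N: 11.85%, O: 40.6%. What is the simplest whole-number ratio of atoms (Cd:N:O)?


Assume 100 g of compound, divide each mass% by atomic mass to get moles, then normalize by the smallest to get a raw atom ratio.
Moles per 100 g: Cd: 47.55/112.414 = 0.423, N: 11.85/14.007 = 0.846, O: 40.6/15.999 = 2.5377
Raw ratio (divide by min = 0.423): Cd: 1.0, N: 2.0, O: 5.999
Multiply by 1 to clear fractions: Cd: 1.0 ~= 1, N: 2.0 ~= 2, O: 5.999 ~= 6
Reduce by GCD to get the simplest whole-number ratio:

1:2:6


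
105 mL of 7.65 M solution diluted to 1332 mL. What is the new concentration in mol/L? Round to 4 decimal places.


Dilution: M1*V1 = M2*V2, solve for M2.
M2 = M1*V1 / V2
M2 = 7.65 * 105 / 1332
M2 = 803.25 / 1332
M2 = 0.60304054 mol/L, rounded to 4 dp:

0.6030 mol/L


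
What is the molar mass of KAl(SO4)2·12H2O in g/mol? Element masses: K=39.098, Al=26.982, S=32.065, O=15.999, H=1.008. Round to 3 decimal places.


M = sum(count * atomic_mass) over atoms.
M = 1*39.098 + 1*26.982 + 2*32.065 + 20*15.999 + 24*1.008
M = 39.098 + 26.982 + 64.13 + 319.98 + 24.192
M = 474.382 g/mol, rounded to 3 dp:

474.382 g/mol


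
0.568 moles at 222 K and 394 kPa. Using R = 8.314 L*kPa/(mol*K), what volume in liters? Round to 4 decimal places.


PV = nRT, solve for V = nRT / P.
nRT = 0.568 * 8.314 * 222 = 1048.3621
V = 1048.3621 / 394
V = 2.66081751 L, rounded to 4 dp:

2.6608 L


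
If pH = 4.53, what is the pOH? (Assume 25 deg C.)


At 25 deg C, pH + pOH = 14.
pOH = 14 - pH = 14 - 4.53
pOH = 9.47:

9.47


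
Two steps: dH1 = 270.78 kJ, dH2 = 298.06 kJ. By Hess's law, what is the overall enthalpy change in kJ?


Hess's law: enthalpy is a state function, so add the step enthalpies.
dH_total = dH1 + dH2 = 270.78 + (298.06)
dH_total = 568.84 kJ:

568.84 kJ


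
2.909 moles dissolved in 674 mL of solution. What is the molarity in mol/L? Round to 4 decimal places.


Convert volume to liters: V_L = V_mL / 1000.
V_L = 674 / 1000 = 0.674 L
M = n / V_L = 2.909 / 0.674
M = 4.31602374 mol/L, rounded to 4 dp:

4.3160 mol/L


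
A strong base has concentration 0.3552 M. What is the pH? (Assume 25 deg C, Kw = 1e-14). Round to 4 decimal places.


A strong base dissociates completely, so [OH-] equals the given concentration.
pOH = -log10([OH-]) = -log10(0.3552) = 0.449527
pH = 14 - pOH = 14 - 0.449527
pH = 13.550473, rounded to 4 dp:

13.5505


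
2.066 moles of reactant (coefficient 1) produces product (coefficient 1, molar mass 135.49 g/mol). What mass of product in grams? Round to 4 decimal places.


Use the coefficient ratio to convert reactant moles to product moles, then multiply by the product's molar mass.
moles_P = moles_R * (coeff_P / coeff_R) = 2.066 * (1/1) = 2.066
mass_P = moles_P * M_P = 2.066 * 135.49
mass_P = 279.92234 g, rounded to 4 dp:

279.9223 g


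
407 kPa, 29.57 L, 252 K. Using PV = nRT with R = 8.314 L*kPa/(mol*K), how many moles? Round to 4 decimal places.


PV = nRT, solve for n = PV / (RT).
PV = 407 * 29.57 = 12034.99
RT = 8.314 * 252 = 2095.128
n = 12034.99 / 2095.128
n = 5.74427434 mol, rounded to 4 dp:

5.7443 mol


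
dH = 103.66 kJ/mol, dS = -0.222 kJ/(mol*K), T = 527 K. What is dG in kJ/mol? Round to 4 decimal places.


Gibbs: dG = dH - T*dS (consistent units, dS already in kJ/(mol*K)).
T*dS = 527 * -0.222 = -116.994
dG = 103.66 - (-116.994)
dG = 220.654 kJ/mol, rounded to 4 dp:

220.6540 kJ/mol


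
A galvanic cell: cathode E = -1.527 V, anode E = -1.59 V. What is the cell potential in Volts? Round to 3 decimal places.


Standard cell potential: E_cell = E_cathode - E_anode.
E_cell = -1.527 - (-1.59)
E_cell = 0.063 V, rounded to 3 dp:

0.063 V


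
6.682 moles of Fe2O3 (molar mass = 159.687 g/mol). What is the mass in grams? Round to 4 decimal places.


mass = n * M
mass = 6.682 * 159.687
mass = 1067.028534 g, rounded to 4 dp:

1067.0285 g


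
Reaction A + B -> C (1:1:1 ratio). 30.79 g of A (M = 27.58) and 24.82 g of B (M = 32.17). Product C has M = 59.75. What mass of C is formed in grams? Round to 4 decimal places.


Find moles of each reactant; the smaller value is the limiting reagent in a 1:1:1 reaction, so moles_C equals moles of the limiter.
n_A = mass_A / M_A = 30.79 / 27.58 = 1.116389 mol
n_B = mass_B / M_B = 24.82 / 32.17 = 0.771526 mol
Limiting reagent: B (smaller), n_limiting = 0.771526 mol
mass_C = n_limiting * M_C = 0.771526 * 59.75
mass_C = 46.0986785 g, rounded to 4 dp:

46.0987 g


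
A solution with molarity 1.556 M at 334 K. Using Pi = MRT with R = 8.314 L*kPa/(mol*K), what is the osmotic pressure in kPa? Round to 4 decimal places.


Osmotic pressure (van't Hoff): Pi = M*R*T.
RT = 8.314 * 334 = 2776.876
Pi = 1.556 * 2776.876
Pi = 4320.819056 kPa, rounded to 4 dp:

4320.8191 kPa


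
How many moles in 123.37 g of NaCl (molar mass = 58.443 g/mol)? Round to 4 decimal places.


n = mass / M
n = 123.37 / 58.443
n = 2.11094571 mol, rounded to 4 dp:

2.1109 mol


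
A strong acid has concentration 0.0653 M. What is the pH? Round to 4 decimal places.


A strong acid dissociates completely, so [H+] equals the given concentration.
pH = -log10([H+]) = -log10(0.0653)
pH = 1.18508682, rounded to 4 dp:

1.1851


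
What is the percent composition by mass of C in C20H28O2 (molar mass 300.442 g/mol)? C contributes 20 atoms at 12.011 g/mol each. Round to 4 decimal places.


pct = 100 * (n_elem * M_elem) / M_total
mass_contribution = 20 * 12.011 = 240.22 g/mol
pct = 100 * 240.22 / 300.442
pct = 79.95553218 %, rounded to 4 dp:

79.9555 %


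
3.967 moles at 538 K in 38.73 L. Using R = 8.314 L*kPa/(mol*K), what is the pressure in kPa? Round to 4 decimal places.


PV = nRT, solve for P = nRT / V.
nRT = 3.967 * 8.314 * 538 = 17744.1212
P = 17744.1212 / 38.73
P = 458.1492693 kPa, rounded to 4 dp:

458.1493 kPa


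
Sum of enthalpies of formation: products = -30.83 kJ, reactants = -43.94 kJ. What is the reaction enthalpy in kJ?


dH_rxn = sum(dH_f products) - sum(dH_f reactants)
dH_rxn = -30.83 - (-43.94)
dH_rxn = 13.11 kJ:

13.11 kJ


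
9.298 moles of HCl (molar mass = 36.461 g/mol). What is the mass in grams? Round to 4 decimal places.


mass = n * M
mass = 9.298 * 36.461
mass = 339.014378 g, rounded to 4 dp:

339.0144 g


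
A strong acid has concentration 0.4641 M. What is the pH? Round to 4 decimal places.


A strong acid dissociates completely, so [H+] equals the given concentration.
pH = -log10([H+]) = -log10(0.4641)
pH = 0.33338843, rounded to 4 dp:

0.3334


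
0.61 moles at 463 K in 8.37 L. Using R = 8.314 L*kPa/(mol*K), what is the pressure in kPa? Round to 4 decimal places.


PV = nRT, solve for P = nRT / V.
nRT = 0.61 * 8.314 * 463 = 2348.123
P = 2348.123 / 8.37
P = 280.54038232 kPa, rounded to 4 dp:

280.5404 kPa


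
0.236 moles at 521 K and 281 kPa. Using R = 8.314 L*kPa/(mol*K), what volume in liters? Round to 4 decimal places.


PV = nRT, solve for V = nRT / P.
nRT = 0.236 * 8.314 * 521 = 1022.2562
V = 1022.2562 / 281
V = 3.63792242 L, rounded to 4 dp:

3.6379 L


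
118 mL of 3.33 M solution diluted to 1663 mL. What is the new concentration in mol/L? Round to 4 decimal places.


Dilution: M1*V1 = M2*V2, solve for M2.
M2 = M1*V1 / V2
M2 = 3.33 * 118 / 1663
M2 = 392.94 / 1663
M2 = 0.23628382 mol/L, rounded to 4 dp:

0.2363 mol/L


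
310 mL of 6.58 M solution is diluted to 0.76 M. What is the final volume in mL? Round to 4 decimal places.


Dilution: M1*V1 = M2*V2, solve for V2.
V2 = M1*V1 / M2
V2 = 6.58 * 310 / 0.76
V2 = 2039.8 / 0.76
V2 = 2683.94736842 mL, rounded to 4 dp:

2683.9474 mL


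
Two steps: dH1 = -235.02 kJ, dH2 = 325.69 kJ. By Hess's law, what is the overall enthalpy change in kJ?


Hess's law: enthalpy is a state function, so add the step enthalpies.
dH_total = dH1 + dH2 = -235.02 + (325.69)
dH_total = 90.67 kJ:

90.67 kJ


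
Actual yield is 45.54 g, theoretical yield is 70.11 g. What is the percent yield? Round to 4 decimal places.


% yield = 100 * actual / theoretical
% yield = 100 * 45.54 / 70.11
% yield = 64.9550706 %, rounded to 4 dp:

64.9551 %


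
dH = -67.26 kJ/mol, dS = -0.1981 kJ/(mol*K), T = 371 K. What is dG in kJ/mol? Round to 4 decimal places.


Gibbs: dG = dH - T*dS (consistent units, dS already in kJ/(mol*K)).
T*dS = 371 * -0.1981 = -73.4951
dG = -67.26 - (-73.4951)
dG = 6.2351 kJ/mol, rounded to 4 dp:

6.2351 kJ/mol


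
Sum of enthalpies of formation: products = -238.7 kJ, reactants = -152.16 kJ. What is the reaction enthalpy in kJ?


dH_rxn = sum(dH_f products) - sum(dH_f reactants)
dH_rxn = -238.7 - (-152.16)
dH_rxn = -86.54 kJ:

-86.54 kJ


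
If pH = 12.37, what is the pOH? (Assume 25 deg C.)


At 25 deg C, pH + pOH = 14.
pOH = 14 - pH = 14 - 12.37
pOH = 1.63:

1.63


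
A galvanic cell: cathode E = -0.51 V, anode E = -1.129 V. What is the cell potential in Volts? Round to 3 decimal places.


Standard cell potential: E_cell = E_cathode - E_anode.
E_cell = -0.51 - (-1.129)
E_cell = 0.619 V, rounded to 3 dp:

0.619 V


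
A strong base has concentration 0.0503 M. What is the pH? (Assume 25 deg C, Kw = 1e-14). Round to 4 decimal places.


A strong base dissociates completely, so [OH-] equals the given concentration.
pOH = -log10([OH-]) = -log10(0.0503) = 1.298432
pH = 14 - pOH = 14 - 1.298432
pH = 12.701568, rounded to 4 dp:

12.7016


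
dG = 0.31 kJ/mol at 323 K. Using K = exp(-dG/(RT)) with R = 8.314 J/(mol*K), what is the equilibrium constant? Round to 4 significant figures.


dG is in kJ/mol; multiply by 1000 to match R in J/(mol*K).
RT = 8.314 * 323 = 2685.422 J/mol
exponent = -dG*1000 / (RT) = -(0.31*1000) / 2685.422 = -0.1154381
K = exp(-0.1154381)
K = 0.89097572, rounded to 4 significant figures:

0.8910


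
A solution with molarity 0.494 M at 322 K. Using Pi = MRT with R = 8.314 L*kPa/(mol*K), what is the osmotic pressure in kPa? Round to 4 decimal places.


Osmotic pressure (van't Hoff): Pi = M*R*T.
RT = 8.314 * 322 = 2677.108
Pi = 0.494 * 2677.108
Pi = 1322.491352 kPa, rounded to 4 dp:

1322.4914 kPa


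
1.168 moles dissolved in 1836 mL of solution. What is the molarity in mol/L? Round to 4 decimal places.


Convert volume to liters: V_L = V_mL / 1000.
V_L = 1836 / 1000 = 1.836 L
M = n / V_L = 1.168 / 1.836
M = 0.63616558 mol/L, rounded to 4 dp:

0.6362 mol/L


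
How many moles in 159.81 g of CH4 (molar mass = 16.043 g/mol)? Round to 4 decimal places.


n = mass / M
n = 159.81 / 16.043
n = 9.96135386 mol, rounded to 4 dp:

9.9614 mol


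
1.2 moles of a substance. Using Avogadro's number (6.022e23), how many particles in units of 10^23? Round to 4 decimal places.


N = n * NA, then divide by 1e23 for the requested units.
N / 1e23 = n * 6.022
N / 1e23 = 1.2 * 6.022
N / 1e23 = 7.2264, rounded to 4 dp:

7.2264


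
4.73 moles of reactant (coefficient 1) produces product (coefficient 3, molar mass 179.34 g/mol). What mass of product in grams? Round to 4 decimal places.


Use the coefficient ratio to convert reactant moles to product moles, then multiply by the product's molar mass.
moles_P = moles_R * (coeff_P / coeff_R) = 4.73 * (3/1) = 14.19
mass_P = moles_P * M_P = 14.19 * 179.34
mass_P = 2544.8346 g, rounded to 4 dp:

2544.8346 g


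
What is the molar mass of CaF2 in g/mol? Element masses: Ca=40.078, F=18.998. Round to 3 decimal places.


M = sum(count * atomic_mass) over atoms.
M = 1*40.078 + 2*18.998
M = 40.078 + 37.996
M = 78.074 g/mol, rounded to 3 dp:

78.074 g/mol


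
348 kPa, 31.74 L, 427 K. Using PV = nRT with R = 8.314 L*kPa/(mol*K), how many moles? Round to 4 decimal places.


PV = nRT, solve for n = PV / (RT).
PV = 348 * 31.74 = 11045.52
RT = 8.314 * 427 = 3550.078
n = 11045.52 / 3550.078
n = 3.11134572 mol, rounded to 4 dp:

3.1113 mol


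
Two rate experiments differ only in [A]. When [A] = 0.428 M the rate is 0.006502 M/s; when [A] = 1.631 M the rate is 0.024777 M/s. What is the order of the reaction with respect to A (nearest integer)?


Rate is proportional to [A]^n, so rate2/rate1 = ([A]2/[A]1)^n. Take logs to solve for n.
rate2/rate1 = 0.024777 / 0.006502 = 3.8107
[A]2/[A]1 = 1.631 / 0.428 = 3.8107
n = ln(3.8107) / ln(3.8107) = 1.0
Nearest integer order:

1


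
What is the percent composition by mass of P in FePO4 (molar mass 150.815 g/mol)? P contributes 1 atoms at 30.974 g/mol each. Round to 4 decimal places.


pct = 100 * (n_elem * M_elem) / M_total
mass_contribution = 1 * 30.974 = 30.974 g/mol
pct = 100 * 30.974 / 150.815
pct = 20.53774492 %, rounded to 4 dp:

20.5377 %


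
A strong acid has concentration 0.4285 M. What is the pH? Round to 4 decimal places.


A strong acid dissociates completely, so [H+] equals the given concentration.
pH = -log10([H+]) = -log10(0.4285)
pH = 0.36804917, rounded to 4 dp:

0.3680


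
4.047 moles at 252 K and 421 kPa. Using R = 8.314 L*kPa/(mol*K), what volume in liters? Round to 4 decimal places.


PV = nRT, solve for V = nRT / P.
nRT = 4.047 * 8.314 * 252 = 8478.983
V = 8478.983 / 421
V = 20.14010214 L, rounded to 4 dp:

20.1401 L


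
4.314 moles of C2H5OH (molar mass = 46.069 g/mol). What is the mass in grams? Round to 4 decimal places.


mass = n * M
mass = 4.314 * 46.069
mass = 198.741666 g, rounded to 4 dp:

198.7417 g


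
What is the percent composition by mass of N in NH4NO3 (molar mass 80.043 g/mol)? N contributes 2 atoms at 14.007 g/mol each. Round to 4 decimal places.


pct = 100 * (n_elem * M_elem) / M_total
mass_contribution = 2 * 14.007 = 28.014 g/mol
pct = 100 * 28.014 / 80.043
pct = 34.99868821 %, rounded to 4 dp:

34.9987 %


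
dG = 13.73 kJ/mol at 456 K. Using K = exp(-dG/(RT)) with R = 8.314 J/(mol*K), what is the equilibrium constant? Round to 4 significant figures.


dG is in kJ/mol; multiply by 1000 to match R in J/(mol*K).
RT = 8.314 * 456 = 3791.184 J/mol
exponent = -dG*1000 / (RT) = -(13.73*1000) / 3791.184 = -3.62155991
K = exp(-3.62155991)
K = 0.02674093, rounded to 4 significant figures:

0.02674


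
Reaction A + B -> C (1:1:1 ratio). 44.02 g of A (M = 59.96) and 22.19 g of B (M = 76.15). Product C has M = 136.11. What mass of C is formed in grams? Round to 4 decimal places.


Find moles of each reactant; the smaller value is the limiting reagent in a 1:1:1 reaction, so moles_C equals moles of the limiter.
n_A = mass_A / M_A = 44.02 / 59.96 = 0.734156 mol
n_B = mass_B / M_B = 22.19 / 76.15 = 0.291399 mol
Limiting reagent: B (smaller), n_limiting = 0.291399 mol
mass_C = n_limiting * M_C = 0.291399 * 136.11
mass_C = 39.66231789 g, rounded to 4 dp:

39.6623 g


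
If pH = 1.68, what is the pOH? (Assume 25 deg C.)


At 25 deg C, pH + pOH = 14.
pOH = 14 - pH = 14 - 1.68
pOH = 12.32:

12.32


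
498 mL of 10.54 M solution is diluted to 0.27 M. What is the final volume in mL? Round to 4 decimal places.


Dilution: M1*V1 = M2*V2, solve for V2.
V2 = M1*V1 / M2
V2 = 10.54 * 498 / 0.27
V2 = 5248.92 / 0.27
V2 = 19440.44444444 mL, rounded to 4 dp:

19440.4444 mL


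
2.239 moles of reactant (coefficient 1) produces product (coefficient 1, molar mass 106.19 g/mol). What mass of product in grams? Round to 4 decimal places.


Use the coefficient ratio to convert reactant moles to product moles, then multiply by the product's molar mass.
moles_P = moles_R * (coeff_P / coeff_R) = 2.239 * (1/1) = 2.239
mass_P = moles_P * M_P = 2.239 * 106.19
mass_P = 237.75941 g, rounded to 4 dp:

237.7594 g


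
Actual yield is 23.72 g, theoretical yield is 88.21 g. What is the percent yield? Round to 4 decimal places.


% yield = 100 * actual / theoretical
% yield = 100 * 23.72 / 88.21
% yield = 26.89037524 %, rounded to 4 dp:

26.8904 %


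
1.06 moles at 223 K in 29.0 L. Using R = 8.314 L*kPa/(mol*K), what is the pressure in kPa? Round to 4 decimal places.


PV = nRT, solve for P = nRT / V.
nRT = 1.06 * 8.314 * 223 = 1965.2633
P = 1965.2633 / 29.0
P = 67.7677 kPa, rounded to 4 dp:

67.7677 kPa


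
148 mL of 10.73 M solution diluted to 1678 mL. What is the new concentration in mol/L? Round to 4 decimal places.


Dilution: M1*V1 = M2*V2, solve for M2.
M2 = M1*V1 / V2
M2 = 10.73 * 148 / 1678
M2 = 1588.04 / 1678
M2 = 0.94638856 mol/L, rounded to 4 dp:

0.9464 mol/L


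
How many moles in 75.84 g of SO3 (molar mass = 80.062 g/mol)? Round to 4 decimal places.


n = mass / M
n = 75.84 / 80.062
n = 0.94726587 mol, rounded to 4 dp:

0.9473 mol


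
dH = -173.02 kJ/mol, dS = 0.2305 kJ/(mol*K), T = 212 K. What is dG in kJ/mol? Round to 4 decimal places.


Gibbs: dG = dH - T*dS (consistent units, dS already in kJ/(mol*K)).
T*dS = 212 * 0.2305 = 48.866
dG = -173.02 - (48.866)
dG = -221.886 kJ/mol, rounded to 4 dp:

-221.8860 kJ/mol


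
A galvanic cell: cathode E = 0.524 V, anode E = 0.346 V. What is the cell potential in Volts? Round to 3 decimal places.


Standard cell potential: E_cell = E_cathode - E_anode.
E_cell = 0.524 - (0.346)
E_cell = 0.178 V, rounded to 3 dp:

0.178 V


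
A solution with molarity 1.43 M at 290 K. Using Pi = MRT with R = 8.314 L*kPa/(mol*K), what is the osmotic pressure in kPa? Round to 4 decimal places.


Osmotic pressure (van't Hoff): Pi = M*R*T.
RT = 8.314 * 290 = 2411.06
Pi = 1.43 * 2411.06
Pi = 3447.8158 kPa, rounded to 4 dp:

3447.8158 kPa


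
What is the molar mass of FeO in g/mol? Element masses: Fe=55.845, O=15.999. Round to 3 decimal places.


M = sum(count * atomic_mass) over atoms.
M = 1*55.845 + 1*15.999
M = 55.845 + 15.999
M = 71.844 g/mol, rounded to 3 dp:

71.844 g/mol


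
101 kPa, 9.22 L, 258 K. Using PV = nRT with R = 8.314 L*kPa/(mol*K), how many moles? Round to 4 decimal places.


PV = nRT, solve for n = PV / (RT).
PV = 101 * 9.22 = 931.22
RT = 8.314 * 258 = 2145.012
n = 931.22 / 2145.012
n = 0.43413277 mol, rounded to 4 dp:

0.4341 mol


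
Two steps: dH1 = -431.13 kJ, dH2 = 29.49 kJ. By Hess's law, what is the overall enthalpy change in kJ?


Hess's law: enthalpy is a state function, so add the step enthalpies.
dH_total = dH1 + dH2 = -431.13 + (29.49)
dH_total = -401.64 kJ:

-401.64 kJ


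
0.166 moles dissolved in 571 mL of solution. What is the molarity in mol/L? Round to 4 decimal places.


Convert volume to liters: V_L = V_mL / 1000.
V_L = 571 / 1000 = 0.571 L
M = n / V_L = 0.166 / 0.571
M = 0.29071804 mol/L, rounded to 4 dp:

0.2907 mol/L


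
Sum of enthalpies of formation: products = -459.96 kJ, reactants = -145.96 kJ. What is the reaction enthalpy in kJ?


dH_rxn = sum(dH_f products) - sum(dH_f reactants)
dH_rxn = -459.96 - (-145.96)
dH_rxn = -314.0 kJ:

-314.00 kJ


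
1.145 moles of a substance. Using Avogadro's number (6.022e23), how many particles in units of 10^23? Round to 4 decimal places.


N = n * NA, then divide by 1e23 for the requested units.
N / 1e23 = n * 6.022
N / 1e23 = 1.145 * 6.022
N / 1e23 = 6.89519, rounded to 4 dp:

6.8952


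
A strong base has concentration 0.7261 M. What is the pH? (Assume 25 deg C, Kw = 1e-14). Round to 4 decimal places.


A strong base dissociates completely, so [OH-] equals the given concentration.
pOH = -log10([OH-]) = -log10(0.7261) = 0.139004
pH = 14 - pOH = 14 - 0.139004
pH = 13.860996, rounded to 4 dp:

13.8610


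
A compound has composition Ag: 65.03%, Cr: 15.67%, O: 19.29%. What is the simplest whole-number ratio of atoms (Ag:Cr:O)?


Assume 100 g of compound, divide each mass% by atomic mass to get moles, then normalize by the smallest to get a raw atom ratio.
Moles per 100 g: Ag: 65.03/107.868 = 0.6029, Cr: 15.67/51.996 = 0.3014, O: 19.29/15.999 = 1.2057
Raw ratio (divide by min = 0.3014): Ag: 2.0, Cr: 1.0, O: 4.001
Multiply by 1 to clear fractions: Ag: 2.0 ~= 2, Cr: 1.0 ~= 1, O: 4.001 ~= 4
Reduce by GCD to get the simplest whole-number ratio:

2:1:4


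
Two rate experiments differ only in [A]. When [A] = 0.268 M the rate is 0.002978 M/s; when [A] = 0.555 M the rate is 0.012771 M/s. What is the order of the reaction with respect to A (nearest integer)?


Rate is proportional to [A]^n, so rate2/rate1 = ([A]2/[A]1)^n. Take logs to solve for n.
rate2/rate1 = 0.012771 / 0.002978 = 4.2884
[A]2/[A]1 = 0.555 / 0.268 = 2.0709
n = ln(4.2884) / ln(2.0709) = 2.0
Nearest integer order:

2


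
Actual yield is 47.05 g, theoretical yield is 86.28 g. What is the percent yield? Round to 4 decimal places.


% yield = 100 * actual / theoretical
% yield = 100 * 47.05 / 86.28
% yield = 54.53175707 %, rounded to 4 dp:

54.5318 %


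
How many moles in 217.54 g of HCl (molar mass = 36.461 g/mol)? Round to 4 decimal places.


n = mass / M
n = 217.54 / 36.461
n = 5.96637503 mol, rounded to 4 dp:

5.9664 mol


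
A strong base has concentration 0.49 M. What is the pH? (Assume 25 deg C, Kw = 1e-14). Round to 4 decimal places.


A strong base dissociates completely, so [OH-] equals the given concentration.
pOH = -log10([OH-]) = -log10(0.49) = 0.309804
pH = 14 - pOH = 14 - 0.309804
pH = 13.690196, rounded to 4 dp:

13.6902
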